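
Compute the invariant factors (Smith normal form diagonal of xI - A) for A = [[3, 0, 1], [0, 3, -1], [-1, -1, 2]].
The Jordan structure of A has elementary divisors (x - 2), (x - 3)^2. Arranging the block sizes at each eigenvalue in decreasing order and taking row products gives the invariant factors.

Invariant factors (smallest first, each dividing the next): (x - 3)^2(x - 2).

Check: the last factor (x - 3)^2(x - 2) is the minimal polynomial, and the product (x - 3)^2(x - 2) is the characteristic polynomial.

(x - 3)^2(x - 2)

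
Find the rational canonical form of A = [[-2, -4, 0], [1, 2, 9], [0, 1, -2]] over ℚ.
The invariant factors of A (the non-unit diagonal entries of the Smith normal form of xI - A over ℚ[x]) are (x - 3)(x + 2)(x + 3), each dividing the next. The characteristic polynomial is their product, (x - 3)(x + 2)(x + 3).

The rational canonical form is the block-diagonal matrix of companion matrices C(f_i):
R = [[0, 0, 18], [1, 0, 9], [0, 1, -2]].

R = [[0, 0, 18], [1, 0, 9], [0, 1, -2]]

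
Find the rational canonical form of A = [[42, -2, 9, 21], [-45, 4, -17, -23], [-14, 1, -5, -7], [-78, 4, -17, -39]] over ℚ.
R = [[0, 0, 0, 10], [1, 0, 0, 1], [0, 1, 0, -3], [0, 0, 1, 2]]

The invariant factors of A (the non-unit diagonal entries of the Smith normal form of xI - A over ℚ[x]) are (x - 2)(x^3 + 3x + 5), each dividing the next. The characteristic polynomial is their product, (x - 2)(x^3 + 3x + 5).

The rational canonical form is the block-diagonal matrix of companion matrices C(f_i):
R = [[0, 0, 0, 10], [1, 0, 0, 1], [0, 1, 0, -3], [0, 0, 1, 2]].

Note the characteristic polynomial does not split into linear factors over ℚ, so A has no Jordan form over ℚ; the rational canonical form exists over any field.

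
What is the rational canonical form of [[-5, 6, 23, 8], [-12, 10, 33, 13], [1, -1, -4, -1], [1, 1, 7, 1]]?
The invariant factors of A (the non-unit diagonal entries of the Smith normal form of xI - A over ℚ[x]) are (x^2 - x - 1)^2, each dividing the next. The characteristic polynomial is their product, (x^2 - x - 1)^2.

The rational canonical form is the block-diagonal matrix of companion matrices C(f_i):
R = [[0, 0, 0, -1], [1, 0, 0, -2], [0, 1, 0, 1], [0, 0, 1, 2]].

Note the characteristic polynomial does not split into linear factors over ℚ, so A has no Jordan form over ℚ; the rational canonical form exists over any field.

R = [[0, 0, 0, -1], [1, 0, 0, -2], [0, 1, 0, 1], [0, 0, 1, 2]]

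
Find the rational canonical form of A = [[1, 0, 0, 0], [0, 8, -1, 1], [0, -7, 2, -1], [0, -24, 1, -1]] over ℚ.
R = [[1, 0, 0, 0], [0, 0, 0, 16], [0, 1, 0, -24], [0, 0, 1, 9]]

The invariant factors of A (the non-unit diagonal entries of the Smith normal form of xI - A over ℚ[x]) are x - 1, (x - 4)^2(x - 1), each dividing the next. The characteristic polynomial is their product, (x - 4)^2(x - 1)^2.

The rational canonical form is the block-diagonal matrix of companion matrices C(f_i):
R = [[1, 0, 0, 0], [0, 0, 0, 16], [0, 1, 0, -24], [0, 0, 1, 9]].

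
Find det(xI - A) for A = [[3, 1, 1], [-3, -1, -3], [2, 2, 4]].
xI - A = [[x - 3, -1, -1], [3, x + 1, 3], [-2, -2, x - 4]].

Expanding det(xI - A) along the first row:
det(xI - A) = + (x - 3)·det([[x + 1, 3], [-2, x - 4]]) - (-1)·det([[3, 3], [-2, x - 4]]) + (-1)·det([[3, x + 1], [-2, -2]]).

Evaluating gives χ_A(x) = x^3 - 6x^2 + 12x - 8 = (x - 2)^3.

χ_A(x) = (x - 2)^3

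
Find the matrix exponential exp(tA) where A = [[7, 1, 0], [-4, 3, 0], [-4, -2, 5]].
e^{tA} = [[(2*t + 1)*e^{5*t}, t*e^{5*t}, 0], [-4*t*e^{5*t}, (1 - 2*t)*e^{5*t}, 0], [-4*t*e^{5*t}, -2*t*e^{5*t}, e^{5*t}]]

A has Jordan form J = [[5, 1, 0], [0, 5, 0], [0, 0, 5]] with A = PJP^{-1}, so e^{tA} = P e^{tJ} P^{-1}.

For a Jordan block J_k(λ), e^{tJ_k(λ)} = e^{λt} · (I + tN + t^2 N^2/2! + ... + t^{k-1} N^{k-1}/(k-1)!) where N is the nilpotent superdiagonal part.

Assembling the blocks and conjugating back gives the entries of e^{tA} as shown above.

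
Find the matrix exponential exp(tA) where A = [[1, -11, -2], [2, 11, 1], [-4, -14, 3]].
e^{tA} = [[(t^2 - 4*t + 1)*e^{5*t}, t*(3*t - 11)*e^{5*t}, t*(t - 4)*e^{5*t}/2], [2*t*e^{5*t}, (6*t + 1)*e^{5*t}, t*e^{5*t}], [2*t*(-t - 2)*e^{5*t}, 2*t*(-3*t - 7)*e^{5*t}, (-t^2 - 2*t + 1)*e^{5*t}]]

A has Jordan form J = [[5, 1, 0], [0, 5, 1], [0, 0, 5]] with A = PJP^{-1}, so e^{tA} = P e^{tJ} P^{-1}.

For a Jordan block J_k(λ), e^{tJ_k(λ)} = e^{λt} · (I + tN + t^2 N^2/2! + ... + t^{k-1} N^{k-1}/(k-1)!) where N is the nilpotent superdiagonal part.

Assembling the blocks and conjugating back gives the entries of e^{tA} as shown above.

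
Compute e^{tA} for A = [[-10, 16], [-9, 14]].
A has Jordan form J = [[2, 1], [0, 2]] with A = PJP^{-1}, so e^{tA} = P e^{tJ} P^{-1}.

For a Jordan block J_k(λ), e^{tJ_k(λ)} = e^{λt} · (I + tN + t^2 N^2/2! + ... + t^{k-1} N^{k-1}/(k-1)!) where N is the nilpotent superdiagonal part.

Assembling the blocks and conjugating back gives the entries of e^{tA} as shown above.

e^{tA} = [[(1 - 12*t)*e^{2*t}, 16*t*e^{2*t}], [-9*t*e^{2*t}, (12*t + 1)*e^{2*t}]]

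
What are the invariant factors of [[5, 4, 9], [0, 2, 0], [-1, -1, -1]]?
(x - 2)^3

The Jordan structure of A has elementary divisors (x - 2)^3. Arranging the block sizes at each eigenvalue in decreasing order and taking row products gives the invariant factors.

Invariant factors (smallest first, each dividing the next): (x - 2)^3.

Check: the last factor (x - 2)^3 is the minimal polynomial, and the product (x - 2)^3 is the characteristic polynomial.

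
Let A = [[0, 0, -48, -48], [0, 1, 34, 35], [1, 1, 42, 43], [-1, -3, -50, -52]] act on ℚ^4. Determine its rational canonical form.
R = [[0, 0, 0, -48], [1, 0, 0, -40], [0, 1, 0, -27], [0, 0, 1, -9]]

The invariant factors of A (the non-unit diagonal entries of the Smith normal form of xI - A over ℚ[x]) are (x + 4)^2(x^2 + x + 3), each dividing the next. The characteristic polynomial is their product, (x + 4)^2(x^2 + x + 3).

The rational canonical form is the block-diagonal matrix of companion matrices C(f_i):
R = [[0, 0, 0, -48], [1, 0, 0, -40], [0, 1, 0, -27], [0, 0, 1, -9]].

Note the characteristic polynomial does not split into linear factors over ℚ, so A has no Jordan form over ℚ; the rational canonical form exists over any field.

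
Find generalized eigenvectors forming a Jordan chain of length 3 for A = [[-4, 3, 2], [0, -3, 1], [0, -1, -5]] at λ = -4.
v_1 = [[-2, -1, 2]]^T, v_2 = [[1, 1, -1]]^T, v_3 = [[1, 0, 0]]^T

We seek v_1 ∈ ker((A + 4I)^3) \ ker((A + 4I)^2), then set v_{i+1} = (A + 4I) v_i.

One such chain is v_1 = [[-2, -1, 2]]^T, v_2 = [[1, 1, -1]]^T, v_3 = [[1, 0, 0]]^T. Check: (A + 4I) v_3 = [[0, 0, 0]]^T = 0.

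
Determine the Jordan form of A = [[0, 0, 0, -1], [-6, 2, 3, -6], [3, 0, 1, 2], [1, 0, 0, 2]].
The characteristic polynomial is det(xI - A) = (x - 2)(x - 1)^3, so the eigenvalues are 1 (algebraic multiplicity 3), 2 (algebraic multiplicity 1).

For λ = 1: rank(A - I) = 3, rank((A - I)^2) = 2, rank((A - I)^3) = 1. The eigenspace has dimension 4 - 3 = 1, so there is 1 Jordan block; the rank sequence gives block sizes [3].

For λ = 2: algebraic multiplicity 1 gives one 1×1 block.

Assembling the blocks gives the Jordan form J above.

J = [[1, 1, 0, 0], [0, 1, 1, 0], [0, 0, 1, 0], [0, 0, 0, 2]]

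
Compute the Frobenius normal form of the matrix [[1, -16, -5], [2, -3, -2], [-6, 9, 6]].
R = [[0, 0, 0], [1, 0, -5], [0, 1, 4]]

The invariant factors of A (the non-unit diagonal entries of the Smith normal form of xI - A over ℚ[x]) are x(x^2 - 4x + 5), each dividing the next. The characteristic polynomial is their product, x(x^2 - 4x + 5).

The rational canonical form is the block-diagonal matrix of companion matrices C(f_i):
R = [[0, 0, 0], [1, 0, -5], [0, 1, 4]].

Note the characteristic polynomial does not split into linear factors over ℚ, so A has no Jordan form over ℚ; the rational canonical form exists over any field.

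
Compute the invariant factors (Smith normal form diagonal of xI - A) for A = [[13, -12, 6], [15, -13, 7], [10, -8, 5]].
(x - 3)(x - 1)^2

The Jordan structure of A has elementary divisors (x - 1)^2, (x - 3). Arranging the block sizes at each eigenvalue in decreasing order and taking row products gives the invariant factors.

Invariant factors (smallest first, each dividing the next): (x - 3)(x - 1)^2.

Check: the last factor (x - 3)(x - 1)^2 is the minimal polynomial, and the product (x - 3)(x - 1)^2 is the characteristic polynomial.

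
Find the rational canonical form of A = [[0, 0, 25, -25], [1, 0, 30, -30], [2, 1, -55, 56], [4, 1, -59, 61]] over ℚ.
R = [[0, 0, 0, -25], [1, 0, 0, -30], [0, 1, 0, 1], [0, 0, 1, 6]]

The invariant factors of A (the non-unit diagonal entries of the Smith normal form of xI - A over ℚ[x]) are (x^2 - 3x - 5)^2, each dividing the next. The characteristic polynomial is their product, (x^2 - 3x - 5)^2.

The rational canonical form is the block-diagonal matrix of companion matrices C(f_i):
R = [[0, 0, 0, -25], [1, 0, 0, -30], [0, 1, 0, 1], [0, 0, 1, 6]].

Note the characteristic polynomial does not split into linear factors over ℚ, so A has no Jordan form over ℚ; the rational canonical form exists over any field.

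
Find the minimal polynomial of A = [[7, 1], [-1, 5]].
The characteristic polynomial factors as (x - 6)^2. The minimal polynomial is ∏(x - λ)^{k_λ} where k_λ is the size of the largest Jordan block at λ.

For λ = 6: rank(A - 6I) = 1, and the largest Jordan block has size 2 (the smallest k with rank((A - 6I)^k) = rank((A - 6I)^(k+1))).

So m_A(x) = (x - 6)^2.

m_A(x) = (x - 6)^2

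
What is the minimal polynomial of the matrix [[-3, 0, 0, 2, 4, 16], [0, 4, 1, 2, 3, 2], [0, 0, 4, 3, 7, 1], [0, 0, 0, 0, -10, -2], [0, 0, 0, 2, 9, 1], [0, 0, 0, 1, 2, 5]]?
m_A(x) = (x - 5)^2(x - 4)^3(x + 3)

The characteristic polynomial factors as (x - 5)^2(x - 4)^3(x + 3). The minimal polynomial is ∏(x - λ)^{k_λ} where k_λ is the size of the largest Jordan block at λ.

For λ = -3: rank(A + 3I) = 5, and the largest Jordan block has size 1 (the smallest k with rank((A + 3I)^k) = rank((A + 3I)^(k+1))).
For λ = 4: rank(A - 4I) = 5, and the largest Jordan block has size 3 (the smallest k with rank((A - 4I)^k) = rank((A - 4I)^(k+1))).
For λ = 5: rank(A - 5I) = 5, and the largest Jordan block has size 2 (the smallest k with rank((A - 5I)^k) = rank((A - 5I)^(k+1))).

So m_A(x) = (x - 5)^2(x - 4)^3(x + 3).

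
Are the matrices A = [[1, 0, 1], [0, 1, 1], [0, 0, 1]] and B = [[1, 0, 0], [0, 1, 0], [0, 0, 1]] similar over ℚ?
No.

Both have characteristic polynomial (x - 1)^3, but the minimal polynomial of A is (x - 1)^2 while the minimal polynomial of B is x - 1. The minimal polynomial is a similarity invariant, so A and B are not similar.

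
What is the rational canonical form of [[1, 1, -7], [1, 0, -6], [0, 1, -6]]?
R = [[0, 0, 5], [1, 0, 1], [0, 1, -5]]

The invariant factors of A (the non-unit diagonal entries of the Smith normal form of xI - A over ℚ[x]) are (x - 1)(x + 1)(x + 5), each dividing the next. The characteristic polynomial is their product, (x - 1)(x + 1)(x + 5).

The rational canonical form is the block-diagonal matrix of companion matrices C(f_i):
R = [[0, 0, 5], [1, 0, 1], [0, 1, -5]].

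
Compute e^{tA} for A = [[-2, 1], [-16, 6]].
A has Jordan form J = [[2, 1], [0, 2]] with A = PJP^{-1}, so e^{tA} = P e^{tJ} P^{-1}.

For a Jordan block J_k(λ), e^{tJ_k(λ)} = e^{λt} · (I + tN + t^2 N^2/2! + ... + t^{k-1} N^{k-1}/(k-1)!) where N is the nilpotent superdiagonal part.

Assembling the blocks and conjugating back gives the entries of e^{tA} as shown above.

e^{tA} = [[(1 - 4*t)*e^{2*t}, t*e^{2*t}], [-16*t*e^{2*t}, (4*t + 1)*e^{2*t}]]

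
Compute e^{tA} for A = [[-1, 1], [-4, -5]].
A has Jordan form J = [[-3, 1], [0, -3]] with A = PJP^{-1}, so e^{tA} = P e^{tJ} P^{-1}.

For a Jordan block J_k(λ), e^{tJ_k(λ)} = e^{λt} · (I + tN + t^2 N^2/2! + ... + t^{k-1} N^{k-1}/(k-1)!) where N is the nilpotent superdiagonal part.

Assembling the blocks and conjugating back gives the entries of e^{tA} as shown above.

e^{tA} = [[(2*t + 1)*e^{-3*t}, t*e^{-3*t}], [-4*t*e^{-3*t}, (1 - 2*t)*e^{-3*t}]]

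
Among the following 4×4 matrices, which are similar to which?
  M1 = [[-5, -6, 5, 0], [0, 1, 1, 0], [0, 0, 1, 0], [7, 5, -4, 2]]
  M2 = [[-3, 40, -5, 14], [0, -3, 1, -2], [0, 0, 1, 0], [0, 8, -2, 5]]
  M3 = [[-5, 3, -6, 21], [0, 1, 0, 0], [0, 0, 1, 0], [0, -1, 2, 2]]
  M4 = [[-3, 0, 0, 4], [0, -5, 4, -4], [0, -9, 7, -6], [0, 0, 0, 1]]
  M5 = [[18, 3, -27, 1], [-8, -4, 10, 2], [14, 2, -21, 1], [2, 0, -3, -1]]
4 classes: {M1}, {M2, M4}, {M3}, {M5}

Characteristic polynomials: χ_{M1} = (x - 2)(x - 1)^2(x + 5), χ_{M2} = (x - 1)^3(x + 3), χ_{M3} = (x - 2)(x - 1)^2(x + 5), χ_{M4} = (x - 1)^3(x + 3), χ_{M5} = (x + 2)^4.

{M1}: invariant factors (x - 2)(x - 1)^2(x + 5).

{M2, M4}: invariant factors x - 1, (x - 1)^2(x + 3).

{M3}: invariant factors x - 1, (x - 2)(x - 1)(x + 5).

{M5}: invariant factors (x + 2)^2, (x + 2)^2.

Matrices are similar if and only if their invariant-factor lists agree; the partition into similarity classes is {M1}, {M2, M4}, {M3}, {M5}.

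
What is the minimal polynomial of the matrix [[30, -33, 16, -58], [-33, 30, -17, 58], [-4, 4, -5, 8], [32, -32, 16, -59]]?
The characteristic polynomial factors as (x - 5)(x + 3)^3. The minimal polynomial is ∏(x - λ)^{k_λ} where k_λ is the size of the largest Jordan block at λ.

For λ = -3: rank(A + 3I) = 3, and the largest Jordan block has size 3 (the smallest k with rank((A + 3I)^k) = rank((A + 3I)^(k+1))).
For λ = 5: rank(A - 5I) = 3, and the largest Jordan block has size 1 (the smallest k with rank((A - 5I)^k) = rank((A - 5I)^(k+1))).

So m_A(x) = (x - 5)(x + 3)^3.

m_A(x) = (x - 5)(x + 3)^3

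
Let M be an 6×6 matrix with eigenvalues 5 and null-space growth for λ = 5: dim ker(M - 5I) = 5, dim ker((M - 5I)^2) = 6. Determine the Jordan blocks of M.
λ = 5: successive nullity increments [5, 1] count blocks of size ≥ k; block sizes are [2, 1, 1, 1, 1].

Jordan blocks: (5, 2), (5, 1), (5, 1), (5, 1), (5, 1)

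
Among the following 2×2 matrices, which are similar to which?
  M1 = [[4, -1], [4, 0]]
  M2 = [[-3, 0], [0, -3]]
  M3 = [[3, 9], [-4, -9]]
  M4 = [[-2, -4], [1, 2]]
Characteristic polynomials: χ_{M1} = (x - 2)^2, χ_{M2} = (x + 3)^2, χ_{M3} = (x + 3)^2, χ_{M4} = x^2.

{M1}: invariant factors (x - 2)^2.

{M2}: invariant factors x + 3, x + 3.

{M3}: invariant factors (x + 3)^2.

{M4}: invariant factors x^2.

Matrices are similar if and only if their invariant-factor lists agree; the partition into similarity classes is {M1}, {M2}, {M3}, {M4}.

4 classes: {M1}, {M2}, {M3}, {M4}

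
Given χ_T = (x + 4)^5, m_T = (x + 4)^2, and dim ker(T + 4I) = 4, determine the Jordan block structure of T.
Jordan blocks: (-4, 2), (-4, 1), (-4, 1), (-4, 1)

λ = -4: algebraic multiplicity 5 (exponent in χ_T), largest block size 2 (exponent in m_T), 4 blocks (geometric multiplicity). These force block sizes [2, 1, 1, 1].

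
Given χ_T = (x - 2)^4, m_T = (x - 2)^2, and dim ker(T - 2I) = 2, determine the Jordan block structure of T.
λ = 2: algebraic multiplicity 4 (exponent in χ_T), largest block size 2 (exponent in m_T), 2 blocks (geometric multiplicity). These force block sizes [2, 2].

Jordan blocks: (2, 2), (2, 2)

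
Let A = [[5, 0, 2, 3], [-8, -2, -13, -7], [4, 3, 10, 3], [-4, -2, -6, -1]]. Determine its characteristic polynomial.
χ_A(x) = (x - 3)^4

xI - A = [[x - 5, 0, -2, -3], [8, x + 2, 13, 7], [-4, -3, x - 10, -3], [4, 2, 6, x + 1]].

Expanding det(xI - A) along the first row:
det(xI - A) = + (x - 5)·det([[x + 2, 13, 7], [-3, x - 10, -3], [2, 6, x + 1]]) - (0)·det([[8, 13, 7], [-4, x - 10, -3], [4, 6, x + 1]]) + (-2)·det([[8, x + 2, 7], [-4, -3, -3], [4, 2, x + 1]]) - (-3)·det([[8, x + 2, 13], [-4, -3, x - 10], [4, 2, 6]]).

Evaluating gives χ_A(x) = x^4 - 12x^3 + 54x^2 - 108x + 81 = (x - 3)^4.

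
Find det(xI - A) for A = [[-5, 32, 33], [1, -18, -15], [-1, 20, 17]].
xI - A = [[x + 5, -32, -33], [-1, x + 18, 15], [1, -20, x - 17]].

Expanding det(xI - A) along the first row:
det(xI - A) = + (x + 5)·det([[x + 18, 15], [-20, x - 17]]) - (-32)·det([[-1, 15], [1, x - 17]]) + (-33)·det([[-1, x + 18], [1, -20]]).

Evaluating gives χ_A(x) = x^3 + 6x^2 - 32 = (x - 2)(x + 4)^2.

χ_A(x) = (x - 2)(x + 4)^2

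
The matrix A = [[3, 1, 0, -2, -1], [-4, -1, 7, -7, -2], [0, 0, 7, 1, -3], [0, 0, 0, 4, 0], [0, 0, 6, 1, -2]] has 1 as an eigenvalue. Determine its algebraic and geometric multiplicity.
algebraic multiplicity 3, geometric multiplicity 1

The characteristic polynomial is (x - 4)^2(x - 1)^3, so the factor x - 1 appears with exponent 3: the algebraic multiplicity is 3.

rank(A - I) = 4, so the eigenspace has dimension 5 - 4 = 1: the geometric multiplicity is 1.

Since 1 < 3, A is not diagonalizable.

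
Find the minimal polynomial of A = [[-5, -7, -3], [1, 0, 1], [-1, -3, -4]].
m_A(x) = (x + 3)^3

The characteristic polynomial factors as (x + 3)^3. The minimal polynomial is ∏(x - λ)^{k_λ} where k_λ is the size of the largest Jordan block at λ.

For λ = -3: rank(A + 3I) = 2, and the largest Jordan block has size 3 (the smallest k with rank((A + 3I)^k) = rank((A + 3I)^(k+1))).

So m_A(x) = (x + 3)^3.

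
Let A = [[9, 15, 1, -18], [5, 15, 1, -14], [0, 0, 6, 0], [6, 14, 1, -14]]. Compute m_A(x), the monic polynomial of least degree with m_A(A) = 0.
m_A(x) = (x - 6)^2(x - 2)^2

The characteristic polynomial factors as (x - 6)^2(x - 2)^2. The minimal polynomial is ∏(x - λ)^{k_λ} where k_λ is the size of the largest Jordan block at λ.

For λ = 2: rank(A - 2I) = 3, and the largest Jordan block has size 2 (the smallest k with rank((A - 2I)^k) = rank((A - 2I)^(k+1))).
For λ = 6: rank(A - 6I) = 3, and the largest Jordan block has size 2 (the smallest k with rank((A - 6I)^k) = rank((A - 6I)^(k+1))).

So m_A(x) = (x - 6)^2(x - 2)^2.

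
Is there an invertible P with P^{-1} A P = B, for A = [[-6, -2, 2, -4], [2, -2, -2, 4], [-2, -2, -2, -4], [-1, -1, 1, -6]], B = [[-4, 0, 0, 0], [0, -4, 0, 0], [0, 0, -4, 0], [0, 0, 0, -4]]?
Both have characteristic polynomial (x + 4)^4, but the minimal polynomial of A is (x + 4)^2 while the minimal polynomial of B is x + 4. The minimal polynomial is a similarity invariant, so A and B are not similar.

No.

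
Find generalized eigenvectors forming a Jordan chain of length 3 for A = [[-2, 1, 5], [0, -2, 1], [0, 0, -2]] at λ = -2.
We seek v_1 ∈ ker((A + 2I)^3) \ ker((A + 2I)^2), then set v_{i+1} = (A + 2I) v_i.

One such chain is v_1 = [[0, -5, 1]]^T, v_2 = [[0, 1, 0]]^T, v_3 = [[1, 0, 0]]^T. Check: (A + 2I) v_3 = [[0, 0, 0]]^T = 0.

v_1 = [[0, -5, 1]]^T, v_2 = [[0, 1, 0]]^T, v_3 = [[1, 0, 0]]^T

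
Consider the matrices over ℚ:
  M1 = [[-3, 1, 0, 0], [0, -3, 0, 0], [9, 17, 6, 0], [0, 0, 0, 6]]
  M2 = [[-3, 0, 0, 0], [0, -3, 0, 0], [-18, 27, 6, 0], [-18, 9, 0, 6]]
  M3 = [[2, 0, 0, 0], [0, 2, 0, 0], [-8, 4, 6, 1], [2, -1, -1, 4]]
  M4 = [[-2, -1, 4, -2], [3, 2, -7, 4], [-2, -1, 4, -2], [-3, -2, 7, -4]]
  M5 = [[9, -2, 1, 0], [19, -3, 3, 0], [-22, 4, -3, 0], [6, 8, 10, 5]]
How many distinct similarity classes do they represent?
Characteristic polynomials: χ_{M1} = (x - 6)^2(x + 3)^2, χ_{M2} = (x - 6)^2(x + 3)^2, χ_{M3} = (x - 5)^2(x - 2)^2, χ_{M4} = x^4, χ_{M5} = (x - 5)(x - 1)^3.

{M1}: invariant factors x - 6, (x - 6)(x + 3)^2.

{M2}: invariant factors (x - 6)(x + 3), (x - 6)(x + 3).

{M3}: invariant factors x - 2, (x - 5)^2(x - 2).

{M4}: invariant factors x, x^3.

{M5}: invariant factors (x - 5)(x - 1)^3.

Matrices are similar if and only if their invariant-factor lists agree; the partition into similarity classes is {M1}, {M2}, {M3}, {M4}, {M5}.

5 classes: {M1}, {M2}, {M3}, {M4}, {M5}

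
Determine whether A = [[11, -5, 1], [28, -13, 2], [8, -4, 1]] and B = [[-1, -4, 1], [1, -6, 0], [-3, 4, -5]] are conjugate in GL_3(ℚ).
No.

trace(A) = -1 but trace(B) = -12. The trace is a similarity invariant, so A and B are not similar.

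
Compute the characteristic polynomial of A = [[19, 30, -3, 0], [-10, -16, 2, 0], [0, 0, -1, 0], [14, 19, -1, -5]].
xI - A = [[x - 19, -30, 3, 0], [10, x + 16, -2, 0], [0, 0, x + 1, 0], [-14, -19, 1, x + 5]].

Expanding det(xI - A) along the first row:
det(xI - A) = + (x - 19)·det([[x + 16, -2, 0], [0, x + 1, 0], [-19, 1, x + 5]]) - (-30)·det([[10, -2, 0], [0, x + 1, 0], [-14, 1, x + 5]]) + (3)·det([[10, x + 16, 0], [0, 0, 0], [-14, -19, x + 5]]) - (0)·det([[10, x + 16, -2], [0, 0, x + 1], [-14, -19, 1]]).

Evaluating gives χ_A(x) = x^4 + 3x^3 - 17x^2 - 39x - 20 = (x - 4)(x + 1)^2(x + 5).

χ_A(x) = (x - 4)(x + 1)^2(x + 5)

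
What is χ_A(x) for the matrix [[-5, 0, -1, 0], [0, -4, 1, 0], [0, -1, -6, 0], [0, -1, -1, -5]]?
χ_A(x) = (x + 5)^4

xI - A = [[x + 5, 0, 1, 0], [0, x + 4, -1, 0], [0, 1, x + 6, 0], [0, 1, 1, x + 5]].

Expanding det(xI - A) along the first row:
det(xI - A) = + (x + 5)·det([[x + 4, -1, 0], [1, x + 6, 0], [1, 1, x + 5]]) - (0)·det([[0, -1, 0], [0, x + 6, 0], [0, 1, x + 5]]) + (1)·det([[0, x + 4, 0], [0, 1, 0], [0, 1, x + 5]]) - (0)·det([[0, x + 4, -1], [0, 1, x + 6], [0, 1, 1]]).

Evaluating gives χ_A(x) = x^4 + 20x^3 + 150x^2 + 500x + 625 = (x + 5)^4.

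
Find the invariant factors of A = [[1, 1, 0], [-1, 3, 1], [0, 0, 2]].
(x - 2)^3

The Jordan structure of A has elementary divisors (x - 2)^3. Arranging the block sizes at each eigenvalue in decreasing order and taking row products gives the invariant factors.

Invariant factors (smallest first, each dividing the next): (x - 2)^3.

Check: the last factor (x - 2)^3 is the minimal polynomial, and the product (x - 2)^3 is the characteristic polynomial.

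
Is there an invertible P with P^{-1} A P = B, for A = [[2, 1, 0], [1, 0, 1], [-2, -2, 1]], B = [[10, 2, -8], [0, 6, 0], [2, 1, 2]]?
No.

trace(A) = 3 but trace(B) = 18. The trace is a similarity invariant, so A and B are not similar.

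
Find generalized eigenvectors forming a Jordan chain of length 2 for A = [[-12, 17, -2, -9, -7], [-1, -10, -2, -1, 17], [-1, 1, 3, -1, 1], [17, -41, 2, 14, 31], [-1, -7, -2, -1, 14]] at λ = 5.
v_1 = [[1, 0, 0, -2, 0]]^T, v_2 = [[1, 1, 1, -1, 1]]^T

We seek v_1 ∈ ker((A - 5I)^2) \ ker(A - 5I), then set v_{i+1} = (A - 5I) v_i.

One such chain is v_1 = [[1, 0, 0, -2, 0]]^T, v_2 = [[1, 1, 1, -1, 1]]^T. Check: (A - 5I) v_2 = [[0, 0, 0, 0, 0]]^T = 0.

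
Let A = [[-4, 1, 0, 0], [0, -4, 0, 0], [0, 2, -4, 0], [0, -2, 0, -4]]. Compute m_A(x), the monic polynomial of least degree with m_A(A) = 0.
m_A(x) = (x + 4)^2

The characteristic polynomial factors as (x + 4)^4. The minimal polynomial is ∏(x - λ)^{k_λ} where k_λ is the size of the largest Jordan block at λ.

For λ = -4: rank(A + 4I) = 1, and the largest Jordan block has size 2 (the smallest k with rank((A + 4I)^k) = rank((A + 4I)^(k+1))).

So m_A(x) = (x + 4)^2.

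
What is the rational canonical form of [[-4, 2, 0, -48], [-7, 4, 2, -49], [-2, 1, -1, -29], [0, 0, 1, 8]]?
The invariant factors of A (the non-unit diagonal entries of the Smith normal form of xI - A over ℚ[x]) are (x - 3)(x - 2)(x - 1)^2, each dividing the next. The characteristic polynomial is their product, (x - 3)(x - 2)(x - 1)^2.

The rational canonical form is the block-diagonal matrix of companion matrices C(f_i):
R = [[0, 0, 0, -6], [1, 0, 0, 17], [0, 1, 0, -17], [0, 0, 1, 7]].

R = [[0, 0, 0, -6], [1, 0, 0, 17], [0, 1, 0, -17], [0, 0, 1, 7]]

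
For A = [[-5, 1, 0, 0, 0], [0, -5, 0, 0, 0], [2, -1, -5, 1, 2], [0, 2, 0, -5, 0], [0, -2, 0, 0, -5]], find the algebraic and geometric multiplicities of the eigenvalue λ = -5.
algebraic multiplicity 5, geometric multiplicity 3

The characteristic polynomial is (x + 5)^5, so the factor x + 5 appears with exponent 5: the algebraic multiplicity is 5.

rank(A + 5I) = 2, so the eigenspace has dimension 5 - 2 = 3: the geometric multiplicity is 3.

Since 3 < 5, A is not diagonalizable.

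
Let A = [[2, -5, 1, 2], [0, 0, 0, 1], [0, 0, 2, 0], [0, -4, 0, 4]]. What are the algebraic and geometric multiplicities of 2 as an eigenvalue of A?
algebraic multiplicity 4, geometric multiplicity 2

The characteristic polynomial is (x - 2)^4, so the factor x - 2 appears with exponent 4: the algebraic multiplicity is 4.

rank(A - 2I) = 2, so the eigenspace has dimension 4 - 2 = 2: the geometric multiplicity is 2.

Since 2 < 4, A is not diagonalizable.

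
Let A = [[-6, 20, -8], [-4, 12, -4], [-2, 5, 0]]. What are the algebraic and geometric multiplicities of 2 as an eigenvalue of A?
The characteristic polynomial is (x - 2)^3, so the factor x - 2 appears with exponent 3: the algebraic multiplicity is 3.

rank(A - 2I) = 1, so the eigenspace has dimension 3 - 1 = 2: the geometric multiplicity is 2.

Since 2 < 3, A is not diagonalizable.

algebraic multiplicity 3, geometric multiplicity 2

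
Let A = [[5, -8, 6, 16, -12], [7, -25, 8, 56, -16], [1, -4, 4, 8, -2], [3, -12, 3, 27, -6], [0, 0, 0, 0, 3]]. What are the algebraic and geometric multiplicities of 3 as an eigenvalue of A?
algebraic multiplicity 4, geometric multiplicity 3

The characteristic polynomial is (x - 3)^4(x - 2), so the factor x - 3 appears with exponent 4: the algebraic multiplicity is 4.

rank(A - 3I) = 2, so the eigenspace has dimension 5 - 2 = 3: the geometric multiplicity is 3.

Since 3 < 4, A is not diagonalizable.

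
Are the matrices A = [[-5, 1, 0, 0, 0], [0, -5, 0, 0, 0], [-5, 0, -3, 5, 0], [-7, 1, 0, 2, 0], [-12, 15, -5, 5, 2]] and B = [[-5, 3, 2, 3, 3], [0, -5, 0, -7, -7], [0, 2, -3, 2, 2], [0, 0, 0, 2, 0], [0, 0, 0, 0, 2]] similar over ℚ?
Yes.

Two matrices over a field are similar if and only if they have the same invariant factors.

Both A and B have characteristic polynomial (x - 2)^2(x + 3)(x + 5)^2 and minimal polynomial (x - 2)(x + 3)(x + 5)^2. Computing further, both have invariant factors x - 2, (x - 2)(x + 3)(x + 5)^2. Hence A and B are similar.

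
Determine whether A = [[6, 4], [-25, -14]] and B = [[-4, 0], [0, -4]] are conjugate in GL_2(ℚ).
No.

Both have characteristic polynomial (x + 4)^2, but the minimal polynomial of A is (x + 4)^2 while the minimal polynomial of B is x + 4. The minimal polynomial is a similarity invariant, so A and B are not similar.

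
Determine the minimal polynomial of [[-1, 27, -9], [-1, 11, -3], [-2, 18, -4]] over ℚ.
The characteristic polynomial factors as (x - 2)^3. The minimal polynomial is ∏(x - λ)^{k_λ} where k_λ is the size of the largest Jordan block at λ.

For λ = 2: rank(A - 2I) = 1, and the largest Jordan block has size 2 (the smallest k with rank((A - 2I)^k) = rank((A - 2I)^(k+1))).

So m_A(x) = (x - 2)^2.

m_A(x) = (x - 2)^2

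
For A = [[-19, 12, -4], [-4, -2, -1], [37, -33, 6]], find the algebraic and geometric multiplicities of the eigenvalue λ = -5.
algebraic multiplicity 3, geometric multiplicity 1

The characteristic polynomial is (x + 5)^3, so the factor x + 5 appears with exponent 3: the algebraic multiplicity is 3.

rank(A + 5I) = 2, so the eigenspace has dimension 3 - 2 = 1: the geometric multiplicity is 1.

Since 1 < 3, A is not diagonalizable.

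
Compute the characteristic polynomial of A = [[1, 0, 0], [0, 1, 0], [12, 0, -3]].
χ_A(x) = (x - 1)^2(x + 3)

xI - A = [[x - 1, 0, 0], [0, x - 1, 0], [-12, 0, x + 3]].

Expanding det(xI - A) along the first row:
det(xI - A) = + (x - 1)·det([[x - 1, 0], [0, x + 3]]) - (0)·det([[0, 0], [-12, x + 3]]) + (0)·det([[0, x - 1], [-12, 0]]).

Evaluating gives χ_A(x) = x^3 + x^2 - 5x + 3 = (x - 1)^2(x + 3).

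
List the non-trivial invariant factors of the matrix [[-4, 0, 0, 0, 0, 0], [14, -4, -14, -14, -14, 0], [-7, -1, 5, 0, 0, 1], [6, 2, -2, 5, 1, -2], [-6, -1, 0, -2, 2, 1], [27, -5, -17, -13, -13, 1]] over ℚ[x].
The Jordan structure of A has elementary divisors (x + 4), (x + 4), (x - 3)^3, (x - 4). Arranging the block sizes at each eigenvalue in decreasing order and taking row products gives the invariant factors.

Invariant factors (smallest first, each dividing the next): x + 4, (x - 4)(x - 3)^3(x + 4).

Check: the last factor (x - 4)(x - 3)^3(x + 4) is the minimal polynomial, and the product (x - 4)(x - 3)^3(x + 4)^2 is the characteristic polynomial.

x + 4, (x - 4)(x - 3)^3(x + 4)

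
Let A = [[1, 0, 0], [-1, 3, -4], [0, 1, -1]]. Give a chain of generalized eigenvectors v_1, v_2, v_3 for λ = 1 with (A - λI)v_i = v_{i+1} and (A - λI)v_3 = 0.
We seek v_1 ∈ ker((A - I)^3) \ ker((A - I)^2), then set v_{i+1} = (A - I) v_i.

One such chain is v_1 = [[-1, 0, 1]]^T, v_2 = [[0, -3, -2]]^T, v_3 = [[0, 2, 1]]^T. Check: (A - I) v_3 = [[0, 0, 0]]^T = 0.

v_1 = [[-1, 0, 1]]^T, v_2 = [[0, -3, -2]]^T, v_3 = [[0, 2, 1]]^T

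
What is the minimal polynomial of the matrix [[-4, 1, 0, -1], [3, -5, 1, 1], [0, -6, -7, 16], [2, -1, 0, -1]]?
m_A(x) = (x + 2)(x + 5)^3

The characteristic polynomial factors as (x + 2)(x + 5)^3. The minimal polynomial is ∏(x - λ)^{k_λ} where k_λ is the size of the largest Jordan block at λ.

For λ = -5: rank(A + 5I) = 3, and the largest Jordan block has size 3 (the smallest k with rank((A + 5I)^k) = rank((A + 5I)^(k+1))).
For λ = -2: rank(A + 2I) = 3, and the largest Jordan block has size 1 (the smallest k with rank((A + 2I)^k) = rank((A + 2I)^(k+1))).

So m_A(x) = (x + 2)(x + 5)^3.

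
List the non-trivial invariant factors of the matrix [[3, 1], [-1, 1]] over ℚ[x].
(x - 2)^2

The Jordan structure of A has elementary divisors (x - 2)^2. Arranging the block sizes at each eigenvalue in decreasing order and taking row products gives the invariant factors.

Invariant factors (smallest first, each dividing the next): (x - 2)^2.

Check: the last factor (x - 2)^2 is the minimal polynomial, and the product (x - 2)^2 is the characteristic polynomial.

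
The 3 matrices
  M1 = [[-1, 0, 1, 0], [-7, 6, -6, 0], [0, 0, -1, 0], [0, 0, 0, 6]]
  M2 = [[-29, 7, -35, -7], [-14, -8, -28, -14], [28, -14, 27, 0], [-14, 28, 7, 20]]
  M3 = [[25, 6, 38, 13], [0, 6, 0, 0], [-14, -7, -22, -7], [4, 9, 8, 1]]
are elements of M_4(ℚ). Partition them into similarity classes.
Characteristic polynomials: χ_{M1} = (x - 6)^2(x + 1)^2, χ_{M2} = (x - 6)^2(x + 1)^2, χ_{M3} = (x - 6)^2(x + 1)^2.

{M1, M3}: invariant factors x - 6, (x - 6)(x + 1)^2.

{M2}: invariant factors (x - 6)(x + 1), (x - 6)(x + 1).

Matrices are similar if and only if their invariant-factor lists agree; the partition into similarity classes is {M1, M3}, {M2}.

2 classes: {M1, M3}, {M2}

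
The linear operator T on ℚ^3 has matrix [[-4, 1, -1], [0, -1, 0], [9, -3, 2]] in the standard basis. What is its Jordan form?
J = [[-1, 1, 0], [0, -1, 0], [0, 0, -1]]

The characteristic polynomial is det(xI - A) = (x + 1)^3, so the eigenvalues are -1 (algebraic multiplicity 3).

For λ = -1: rank(A + I) = 1, rank((A + I)^2) = 0. The eigenspace has dimension 3 - 1 = 2, so there are 2 Jordan blocks; the rank sequence gives block sizes [2, 1].

Assembling the blocks gives the Jordan form J above.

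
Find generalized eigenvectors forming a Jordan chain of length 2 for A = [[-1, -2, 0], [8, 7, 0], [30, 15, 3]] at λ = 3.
v_1 = [[-2, 3, 10]]^T, v_2 = [[2, -4, -15]]^T

We seek v_1 ∈ ker((A - 3I)^2) \ ker(A - 3I), then set v_{i+1} = (A - 3I) v_i.

One such chain is v_1 = [[-2, 3, 10]]^T, v_2 = [[2, -4, -15]]^T. Check: (A - 3I) v_2 = [[0, 0, 0]]^T = 0.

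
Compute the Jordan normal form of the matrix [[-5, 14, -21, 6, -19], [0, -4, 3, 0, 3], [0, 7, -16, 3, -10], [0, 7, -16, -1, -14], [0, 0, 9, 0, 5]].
The characteristic polynomial is det(xI - A) = (x + 4)^4(x + 5), so the eigenvalues are -5 (algebraic multiplicity 1), -4 (algebraic multiplicity 4).

For λ = -5: algebraic multiplicity 1 gives one 1×1 block.

For λ = -4: rank(A + 4I) = 3, rank((A + 4I)^2) = 2, rank((A + 4I)^3) = 1. The eigenspace has dimension 5 - 3 = 2, so there are 2 Jordan blocks; the rank sequence gives block sizes [3, 1].

Assembling the blocks gives the Jordan form J above.

J = [[-5, 0, 0, 0, 0], [0, -4, 1, 0, 0], [0, 0, -4, 1, 0], [0, 0, 0, -4, 0], [0, 0, 0, 0, -4]]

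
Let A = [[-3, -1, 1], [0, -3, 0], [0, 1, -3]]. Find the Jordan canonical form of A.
The characteristic polynomial is det(xI - A) = (x + 3)^3, so the eigenvalues are -3 (algebraic multiplicity 3).

For λ = -3: rank(A + 3I) = 2, rank((A + 3I)^2) = 1, rank((A + 3I)^3) = 0. The eigenspace has dimension 3 - 2 = 1, so there is 1 Jordan block; the rank sequence gives block sizes [3].

Assembling the blocks gives the Jordan form J above.

J = [[-3, 1, 0], [0, -3, 1], [0, 0, -3]]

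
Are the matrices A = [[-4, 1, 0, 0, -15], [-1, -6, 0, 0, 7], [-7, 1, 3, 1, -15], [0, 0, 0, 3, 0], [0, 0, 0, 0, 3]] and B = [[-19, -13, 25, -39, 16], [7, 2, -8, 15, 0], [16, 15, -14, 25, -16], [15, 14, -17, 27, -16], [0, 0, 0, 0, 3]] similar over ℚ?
Two matrices over a field are similar if and only if they have the same invariant factors.

Both A and B have characteristic polynomial (x - 3)^3(x + 5)^2 and minimal polynomial (x - 3)^2(x + 5)^2. Computing further, both have invariant factors x - 3, (x - 3)^2(x + 5)^2. Hence A and B are similar.

Yes.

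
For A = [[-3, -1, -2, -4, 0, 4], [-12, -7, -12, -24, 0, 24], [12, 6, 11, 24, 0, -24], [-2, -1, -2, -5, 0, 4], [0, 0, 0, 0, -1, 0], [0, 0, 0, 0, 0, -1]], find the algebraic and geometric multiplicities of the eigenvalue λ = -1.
The characteristic polynomial is (x + 1)^6, so the factor x + 1 appears with exponent 6: the algebraic multiplicity is 6.

rank(A + I) = 1, so the eigenspace has dimension 6 - 1 = 5: the geometric multiplicity is 5.

Since 5 < 6, A is not diagonalizable.

algebraic multiplicity 6, geometric multiplicity 5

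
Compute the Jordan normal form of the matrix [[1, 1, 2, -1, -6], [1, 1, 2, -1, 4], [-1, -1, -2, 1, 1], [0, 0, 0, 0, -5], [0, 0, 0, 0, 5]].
J = [[0, 1, 0, 0, 0], [0, 0, 0, 0, 0], [0, 0, 0, 0, 0], [0, 0, 0, 0, 0], [0, 0, 0, 0, 5]]

The characteristic polynomial is det(xI - A) = x^4(x - 5), so the eigenvalues are 0 (algebraic multiplicity 4), 5 (algebraic multiplicity 1).

For λ = 0: rank(A) = 2, rank(A^2) = 1. The eigenspace has dimension 5 - 2 = 3, so there are 3 Jordan blocks; the rank sequence gives block sizes [2, 1, 1].

For λ = 5: algebraic multiplicity 1 gives one 1×1 block.

Assembling the blocks gives the Jordan form J above.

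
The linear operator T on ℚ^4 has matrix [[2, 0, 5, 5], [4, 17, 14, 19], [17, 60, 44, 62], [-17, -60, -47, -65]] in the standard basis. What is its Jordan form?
J = [[-3, 0, 0, 0], [0, -3, 0, 0], [0, 0, 2, 1], [0, 0, 0, 2]]

The characteristic polynomial is det(xI - A) = (x - 2)^2(x + 3)^2, so the eigenvalues are -3 (algebraic multiplicity 2), 2 (algebraic multiplicity 2).

For λ = -3: rank(A + 3I) = 2. The eigenspace has dimension 4 - 2 = 2, so there are 2 Jordan blocks; the rank sequence gives block sizes [1, 1].

For λ = 2: rank(A - 2I) = 3, rank((A - 2I)^2) = 2. The eigenspace has dimension 4 - 3 = 1, so there is 1 Jordan block; the rank sequence gives block sizes [2].

Assembling the blocks gives the Jordan form J above.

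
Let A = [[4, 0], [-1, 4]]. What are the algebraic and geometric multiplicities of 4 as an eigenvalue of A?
algebraic multiplicity 2, geometric multiplicity 1

The characteristic polynomial is (x - 4)^2, so the factor x - 4 appears with exponent 2: the algebraic multiplicity is 2.

rank(A - 4I) = 1, so the eigenspace has dimension 2 - 1 = 1: the geometric multiplicity is 1.

Since 1 < 2, A is not diagonalizable.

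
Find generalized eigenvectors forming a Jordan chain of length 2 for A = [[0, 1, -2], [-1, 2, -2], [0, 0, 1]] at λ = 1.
We seek v_1 ∈ ker((A - I)^2) \ ker(A - I), then set v_{i+1} = (A - I) v_i.

One such chain is v_1 = [[2, 1, 0]]^T, v_2 = [[-1, -1, 0]]^T. Check: (A - I) v_2 = [[0, 0, 0]]^T = 0.

v_1 = [[2, 1, 0]]^T, v_2 = [[-1, -1, 0]]^T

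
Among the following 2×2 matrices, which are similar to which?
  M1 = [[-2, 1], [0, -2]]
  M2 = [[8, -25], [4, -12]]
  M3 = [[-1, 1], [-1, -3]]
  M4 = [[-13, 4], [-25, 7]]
2 classes: {M1, M2, M3}, {M4}

Characteristic polynomials: χ_{M1} = (x + 2)^2, χ_{M2} = (x + 2)^2, χ_{M3} = (x + 2)^2, χ_{M4} = (x + 3)^2.

{M1, M2, M3}: invariant factors (x + 2)^2.

{M4}: invariant factors (x + 3)^2.

Matrices are similar if and only if their invariant-factor lists agree; the partition into similarity classes is {M1, M2, M3}, {M4}.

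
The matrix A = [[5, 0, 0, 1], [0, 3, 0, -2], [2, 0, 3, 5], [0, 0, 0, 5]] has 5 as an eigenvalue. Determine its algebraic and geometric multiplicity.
The characteristic polynomial is (x - 5)^2(x - 3)^2, so the factor x - 5 appears with exponent 2: the algebraic multiplicity is 2.

rank(A - 5I) = 3, so the eigenspace has dimension 4 - 3 = 1: the geometric multiplicity is 1.

Since 1 < 2, A is not diagonalizable.

algebraic multiplicity 2, geometric multiplicity 1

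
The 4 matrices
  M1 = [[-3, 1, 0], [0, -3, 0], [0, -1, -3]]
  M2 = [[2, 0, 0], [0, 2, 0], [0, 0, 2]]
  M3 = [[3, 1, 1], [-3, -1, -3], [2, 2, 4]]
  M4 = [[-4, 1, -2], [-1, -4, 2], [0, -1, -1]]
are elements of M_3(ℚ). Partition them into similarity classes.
4 classes: {M1}, {M2}, {M3}, {M4}

Characteristic polynomials: χ_{M1} = (x + 3)^3, χ_{M2} = (x - 2)^3, χ_{M3} = (x - 2)^3, χ_{M4} = (x + 3)^3.

{M1}: invariant factors x + 3, (x + 3)^2.

{M2}: invariant factors x - 2, x - 2, x - 2.

{M3}: invariant factors x - 2, (x - 2)^2.

{M4}: invariant factors (x + 3)^3.

Matrices are similar if and only if their invariant-factor lists agree; the partition into similarity classes is {M1}, {M2}, {M3}, {M4}.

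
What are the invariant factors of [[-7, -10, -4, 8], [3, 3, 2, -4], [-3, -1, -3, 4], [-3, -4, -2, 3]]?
The Jordan structure of A has elementary divisors (x + 1)^3, (x + 1). Arranging the block sizes at each eigenvalue in decreasing order and taking row products gives the invariant factors.

Invariant factors (smallest first, each dividing the next): x + 1, (x + 1)^3.

Check: the last factor (x + 1)^3 is the minimal polynomial, and the product (x + 1)^4 is the characteristic polynomial.

x + 1, (x + 1)^3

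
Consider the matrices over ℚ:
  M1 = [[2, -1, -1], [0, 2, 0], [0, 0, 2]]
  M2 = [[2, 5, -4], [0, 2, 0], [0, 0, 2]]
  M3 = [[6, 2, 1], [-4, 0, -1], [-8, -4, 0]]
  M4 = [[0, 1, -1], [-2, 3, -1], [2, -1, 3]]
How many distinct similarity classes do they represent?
Characteristic polynomials: χ_{M1} = (x - 2)^3, χ_{M2} = (x - 2)^3, χ_{M3} = (x - 2)^3, χ_{M4} = (x - 2)^3.

{M1, M2, M3, M4}: invariant factors x - 2, (x - 2)^2.

Matrices are similar if and only if their invariant-factor lists agree; the partition into similarity classes is {M1, M2, M3, M4}.

1 class: {M1, M2, M3, M4}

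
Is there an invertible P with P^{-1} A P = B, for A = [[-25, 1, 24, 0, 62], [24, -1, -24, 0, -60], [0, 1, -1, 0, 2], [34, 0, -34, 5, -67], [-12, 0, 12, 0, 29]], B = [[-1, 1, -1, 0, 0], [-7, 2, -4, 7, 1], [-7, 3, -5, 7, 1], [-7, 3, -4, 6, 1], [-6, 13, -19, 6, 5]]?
Two matrices over a field are similar if and only if they have the same invariant factors.

Both A and B have characteristic polynomial (x - 5)^2(x + 1)^3 and minimal polynomial (x - 5)^2(x + 1)^2. Computing further, both have invariant factors x + 1, (x - 5)^2(x + 1)^2. Hence A and B are similar.

Yes.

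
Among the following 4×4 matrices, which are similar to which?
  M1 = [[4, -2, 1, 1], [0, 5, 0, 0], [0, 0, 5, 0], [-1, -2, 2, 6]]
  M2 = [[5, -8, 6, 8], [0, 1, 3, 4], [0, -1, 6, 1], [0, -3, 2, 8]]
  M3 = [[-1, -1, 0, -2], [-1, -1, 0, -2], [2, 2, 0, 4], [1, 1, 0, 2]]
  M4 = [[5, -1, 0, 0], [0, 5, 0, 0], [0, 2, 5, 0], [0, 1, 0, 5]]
Characteristic polynomials: χ_{M1} = (x - 5)^4, χ_{M2} = (x - 5)^4, χ_{M3} = x^4, χ_{M4} = (x - 5)^4.

{M1, M2}: invariant factors x - 5, (x - 5)^3.

{M3}: invariant factors x, x, x^2.

{M4}: invariant factors x - 5, x - 5, (x - 5)^2.

Matrices are similar if and only if their invariant-factor lists agree; the partition into similarity classes is {M1, M2}, {M3}, {M4}.

3 classes: {M1, M2}, {M3}, {M4}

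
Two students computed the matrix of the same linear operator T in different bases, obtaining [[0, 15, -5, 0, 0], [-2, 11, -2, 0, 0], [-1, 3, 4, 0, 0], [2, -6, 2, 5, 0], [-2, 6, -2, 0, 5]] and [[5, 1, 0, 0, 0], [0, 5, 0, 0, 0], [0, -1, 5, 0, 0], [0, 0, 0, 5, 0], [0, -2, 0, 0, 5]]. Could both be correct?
Yes.

Two matrices over a field are similar if and only if they have the same invariant factors.

Both A and B have characteristic polynomial (x - 5)^5 and minimal polynomial (x - 5)^2. Computing further, both have invariant factors x - 5, x - 5, x - 5, (x - 5)^2. Hence A and B are similar.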